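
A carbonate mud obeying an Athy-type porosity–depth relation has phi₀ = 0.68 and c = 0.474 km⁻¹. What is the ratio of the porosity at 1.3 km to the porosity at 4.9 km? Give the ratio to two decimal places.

5.51

phi(z₁)/phi(z₂) = e^(−c·z₁)/e^(−c·z₂) = e^{c(z₂−z₁)}
= exp(0.474 × 3.6) = exp(1.706) = 5.5091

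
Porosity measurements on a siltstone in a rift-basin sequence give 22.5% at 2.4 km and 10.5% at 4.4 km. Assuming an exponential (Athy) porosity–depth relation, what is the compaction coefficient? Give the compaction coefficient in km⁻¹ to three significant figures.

Athy: n(d) = n₀ e^(−βd) ⇒ n₁/n₂ = e^{β(d₂−d₁)} ⇒ β = ln(n₁/n₂)/(d₂−d₁)
β = ln(0.225/0.105) / (4.4 − 2.4) = ln(2.143) / 2 = 0.7621 / 2 = 0.3811 km⁻¹

0.381 km⁻¹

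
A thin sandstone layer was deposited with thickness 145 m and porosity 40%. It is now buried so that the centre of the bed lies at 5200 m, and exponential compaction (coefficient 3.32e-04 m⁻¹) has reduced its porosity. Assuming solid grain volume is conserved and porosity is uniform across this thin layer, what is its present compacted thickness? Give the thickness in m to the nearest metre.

Working in km (1 km = 1000 m; β in km⁻¹ = β in m⁻¹ × 1000):
Porosity at 5.2 km: n = 0.4·exp(−0.332×5.2) = 0.0712
Solid-volume conservation: h(1−n) = h₀(1−n₀) ⇒ h = h₀·(1−n₀)/(1−n)
h = 0.145 × (1 − 0.4)/(1 − 0.0712) = 0.145 × 0.6460 = 0.0937 km

94 m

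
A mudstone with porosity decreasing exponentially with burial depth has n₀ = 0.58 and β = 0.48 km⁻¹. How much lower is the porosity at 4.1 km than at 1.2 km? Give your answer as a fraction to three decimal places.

0.245

n(1.2) = 0.58·e^(−0.48×1.2) = 0.3260
n(4.1) = 0.58·e^(−0.48×4.1) = 0.0810
Δn = 0.3260 − 0.0810 = 0.2450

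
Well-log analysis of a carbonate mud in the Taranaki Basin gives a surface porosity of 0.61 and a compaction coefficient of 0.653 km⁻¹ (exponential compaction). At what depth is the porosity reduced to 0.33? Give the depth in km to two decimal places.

Invert Athy's law: z = ln(n₀/n) / k
z = ln(0.61/0.33) / 0.653 = ln(1.848) / 0.653 = 0.6144 / 0.653 = 0.941 km

0.94 km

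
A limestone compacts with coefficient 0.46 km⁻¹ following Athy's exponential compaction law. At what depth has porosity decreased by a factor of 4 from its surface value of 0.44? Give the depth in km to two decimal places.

phi/phi₀ = 1/4 ⇒ exp(−β·z) = 1/4 ⇒ z = ln(4) / β
z = 1.3863 / 0.46 = 3.014 km

3.01 km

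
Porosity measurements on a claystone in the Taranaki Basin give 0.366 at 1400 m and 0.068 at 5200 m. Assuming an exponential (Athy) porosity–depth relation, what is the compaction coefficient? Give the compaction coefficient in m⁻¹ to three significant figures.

Working in km (1 km = 1000 m; β in km⁻¹ = β in m⁻¹ × 1000):
Athy: phi(Z) = phi₀ e^(−βZ) ⇒ phi₁/phi₂ = e^{β(Z₂−Z₁)} ⇒ β = ln(phi₁/phi₂)/(Z₂−Z₁)
β = ln(0.366/0.068) / (5.2 − 1.4) = ln(5.382) / 3.8 = 1.6831 / 3.8 = 0.4429 km⁻¹

0.000443 m⁻¹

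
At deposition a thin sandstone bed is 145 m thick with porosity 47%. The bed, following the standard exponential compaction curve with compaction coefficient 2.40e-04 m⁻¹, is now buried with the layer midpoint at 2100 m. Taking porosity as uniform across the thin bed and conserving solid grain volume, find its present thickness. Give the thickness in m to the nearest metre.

107 m

Working in km (1 km = 1000 m; c in km⁻¹ = c in m⁻¹ × 1000):
Porosity at 2.1 km: n = 0.47·exp(−0.24×2.1) = 0.2839
Solid-volume conservation: h(1−n) = h₀(1−n₀) ⇒ h = h₀·(1−n₀)/(1−n)
h = 0.145 × (1 − 0.47)/(1 − 0.2839) = 0.145 × 0.7402 = 0.1073 km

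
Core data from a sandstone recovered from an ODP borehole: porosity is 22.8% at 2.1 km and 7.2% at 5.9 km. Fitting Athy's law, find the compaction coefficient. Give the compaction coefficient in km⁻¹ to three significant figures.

0.303 km⁻¹

Athy: phi(d) = phi₀ e^(−kd) ⇒ phi₁/phi₂ = e^{k(d₂−d₁)} ⇒ k = ln(phi₁/phi₂)/(d₂−d₁)
k = ln(0.228/0.072) / (5.9 − 2.1) = ln(3.167) / 3.8 = 1.1527 / 3.8 = 0.3033 km⁻¹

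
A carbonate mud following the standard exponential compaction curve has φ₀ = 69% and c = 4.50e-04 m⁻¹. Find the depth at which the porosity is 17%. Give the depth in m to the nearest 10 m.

3110 m

Working in km (1 km = 1000 m; c in km⁻¹ = c in m⁻¹ × 1000):
Invert Athy's law: d = ln(φ₀/φ) / c
d = ln(0.69/0.17) / 0.45 = ln(4.059) / 0.45 = 1.4009 / 0.45 = 3.113 km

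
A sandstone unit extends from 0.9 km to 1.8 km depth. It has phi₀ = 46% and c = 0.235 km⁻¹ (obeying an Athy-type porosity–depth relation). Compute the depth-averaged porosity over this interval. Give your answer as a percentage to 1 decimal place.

33.6%

⟨phi⟩ = (1/(Z₂−Z₁)) ∫ phi₀ e^(−cZ) dZ = phi₀·(e^(−c·Z₁) − e^(−c·Z₂)) / (c·(Z₂−Z₁))
e^(−0.235×0.9) = 0.8094; e^(−0.235×1.8) = 0.6551
⟨phi⟩ = 0.46 × (0.8094 − 0.6551) / (0.235 × 0.9) = 0.46 × 0.7295 = 0.3356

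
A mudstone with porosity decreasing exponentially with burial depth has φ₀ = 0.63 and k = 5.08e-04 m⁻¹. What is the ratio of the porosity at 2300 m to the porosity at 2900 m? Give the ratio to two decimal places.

1.36

Working in km (1 km = 1000 m; k in km⁻¹ = k in m⁻¹ × 1000):
φ(Z₁)/φ(Z₂) = e^(−k·Z₁)/e^(−k·Z₂) = e^{k(Z₂−Z₁)}
= exp(0.508 × 0.6) = exp(0.3048) = 1.3564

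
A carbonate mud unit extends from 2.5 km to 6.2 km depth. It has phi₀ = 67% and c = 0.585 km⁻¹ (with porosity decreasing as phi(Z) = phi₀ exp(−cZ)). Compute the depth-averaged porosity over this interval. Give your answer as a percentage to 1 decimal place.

⟨phi⟩ = (1/(Z₂−Z₁)) ∫ phi₀ e^(−cZ) dZ = phi₀·(e^(−c·Z₁) − e^(−c·Z₂)) / (c·(Z₂−Z₁))
e^(−0.585×2.5) = 0.2317; e^(−0.585×6.2) = 0.0266
⟨phi⟩ = 0.67 × (0.2317 − 0.0266) / (0.585 × 3.7) = 0.67 × 0.0947 = 0.0635

6.3%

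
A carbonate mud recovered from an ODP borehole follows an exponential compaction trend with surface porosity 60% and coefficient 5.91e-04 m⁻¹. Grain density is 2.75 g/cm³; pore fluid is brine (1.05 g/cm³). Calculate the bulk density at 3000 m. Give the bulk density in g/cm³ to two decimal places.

2.58 g/cm³

Working in km (1 km = 1000 m; c in km⁻¹ = c in m⁻¹ × 1000):
Porosity at depth: n = 0.6·exp(−0.591×3) = 0.6×0.1698 = 0.1019
Bulk density: ρ_b = (1−n)ρ_g + n·ρ_f = 0.8981×2.75 + 0.1019×1.05
       = 2.470 + 0.107 = 2.577 g/cm³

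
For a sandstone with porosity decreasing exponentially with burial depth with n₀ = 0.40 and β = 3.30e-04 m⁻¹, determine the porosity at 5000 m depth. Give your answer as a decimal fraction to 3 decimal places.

Working in km (1 km = 1000 m; β in km⁻¹ = β in m⁻¹ × 1000):
n = n₀·exp(−β·Z) = 0.4 × exp(−0.33 × 5) = 0.4 × exp(−1.65)
  = 0.4 × 0.1920 = 0.0768

0.077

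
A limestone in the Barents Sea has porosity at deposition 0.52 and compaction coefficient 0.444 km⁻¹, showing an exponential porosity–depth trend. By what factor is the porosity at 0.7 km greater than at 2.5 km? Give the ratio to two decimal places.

2.22

phi(Z₁)/phi(Z₂) = e^(−k·Z₁)/e^(−k·Z₂) = e^{k(Z₂−Z₁)}
= exp(0.444 × 1.8) = exp(0.7992) = 2.2238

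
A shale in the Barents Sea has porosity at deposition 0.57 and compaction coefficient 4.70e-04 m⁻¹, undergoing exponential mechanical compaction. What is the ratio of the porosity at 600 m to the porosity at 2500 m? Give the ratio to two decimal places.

Working in km (1 km = 1000 m; c in km⁻¹ = c in m⁻¹ × 1000):
n(d₁)/n(d₂) = e^(−c·d₁)/e^(−c·d₂) = e^{c(d₂−d₁)}
= exp(0.47 × 1.9) = exp(0.893) = 2.4424

2.44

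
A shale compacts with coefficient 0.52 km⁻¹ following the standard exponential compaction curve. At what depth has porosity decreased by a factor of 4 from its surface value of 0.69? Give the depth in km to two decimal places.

φ/φ₀ = 1/4 ⇒ exp(−c·Z) = 1/4 ⇒ Z = ln(4) / c
Z = 1.3863 / 0.52 = 2.666 km

2.67 km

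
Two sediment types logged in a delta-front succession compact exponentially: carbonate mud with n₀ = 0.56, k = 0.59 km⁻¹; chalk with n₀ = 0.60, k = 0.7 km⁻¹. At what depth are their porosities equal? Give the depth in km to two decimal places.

0.63 km

Set n₀ₐ e^(−kₐz) = n₀ᵦ e^(−kᵦz) ⇒ ln(n₀ₐ/n₀ᵦ) = (kₐ − kᵦ)·z
z = ln(0.56/0.6) / (0.59 − 0.7) = -0.0690 / -0.11 = 0.627 km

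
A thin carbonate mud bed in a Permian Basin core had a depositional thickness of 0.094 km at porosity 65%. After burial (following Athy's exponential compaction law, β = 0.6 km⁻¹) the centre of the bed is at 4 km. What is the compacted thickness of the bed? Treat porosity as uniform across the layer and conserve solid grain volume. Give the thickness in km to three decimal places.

Porosity at 4 km: phi = 0.65·exp(−0.6×4) = 0.0590
Solid-volume conservation: h(1−phi) = h₀(1−phi₀) ⇒ h = h₀·(1−phi₀)/(1−phi)
h = 0.094 × (1 − 0.65)/(1 − 0.0590) = 0.094 × 0.3719 = 0.0350 km

0.035 km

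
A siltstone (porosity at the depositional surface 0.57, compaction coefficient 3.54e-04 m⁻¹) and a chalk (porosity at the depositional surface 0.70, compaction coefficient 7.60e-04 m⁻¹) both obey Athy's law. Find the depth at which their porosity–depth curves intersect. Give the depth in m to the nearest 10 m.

Working in km (1 km = 1000 m; c in km⁻¹ = c in m⁻¹ × 1000):
Set φ₀ₐ e^(−cₐZ) = φ₀ᵦ e^(−cᵦZ) ⇒ ln(φ₀ₐ/φ₀ᵦ) = (cₐ − cᵦ)·Z
Z = ln(0.57/0.7) / (0.354 − 0.76) = -0.2054 / -0.406 = 0.506 km

510 m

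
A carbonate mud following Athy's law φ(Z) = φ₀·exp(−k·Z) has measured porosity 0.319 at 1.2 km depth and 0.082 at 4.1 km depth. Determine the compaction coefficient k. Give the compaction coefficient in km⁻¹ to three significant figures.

Athy: φ(Z) = φ₀ e^(−kZ) ⇒ φ₁/φ₂ = e^{k(Z₂−Z₁)} ⇒ k = ln(φ₁/φ₂)/(Z₂−Z₁)
k = ln(0.319/0.082) / (4.1 − 1.2) = ln(3.89) / 2.9 = 1.3585 / 2.9 = 0.4684 km⁻¹

0.468 km⁻¹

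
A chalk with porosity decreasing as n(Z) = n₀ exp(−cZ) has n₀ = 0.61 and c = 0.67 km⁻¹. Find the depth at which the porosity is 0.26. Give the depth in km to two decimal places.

Invert Athy's law: Z = ln(n₀/n) / c
Z = ln(0.61/0.26) / 0.67 = ln(2.346) / 0.67 = 0.8528 / 0.67 = 1.273 km

1.27 km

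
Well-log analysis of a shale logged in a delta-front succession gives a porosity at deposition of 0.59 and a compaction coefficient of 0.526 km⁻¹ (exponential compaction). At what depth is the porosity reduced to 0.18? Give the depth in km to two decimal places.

2.26 km

Invert Athy's law: z = ln(n₀/n) / β
z = ln(0.59/0.18) / 0.526 = ln(3.278) / 0.526 = 1.1872 / 0.526 = 2.257 km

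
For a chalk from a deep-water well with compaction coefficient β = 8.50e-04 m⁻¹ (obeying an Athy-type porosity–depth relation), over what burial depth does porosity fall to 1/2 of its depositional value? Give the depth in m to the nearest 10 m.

820 m

Working in km (1 km = 1000 m; β in km⁻¹ = β in m⁻¹ × 1000):
n/n₀ = 1/2 ⇒ exp(−β·Z) = 1/2 ⇒ Z = ln(2) / β
Z = 0.6931 / 0.85 = 0.815 km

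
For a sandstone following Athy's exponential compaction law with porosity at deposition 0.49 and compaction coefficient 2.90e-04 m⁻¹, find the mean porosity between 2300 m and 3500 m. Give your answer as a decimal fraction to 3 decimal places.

Working in km (1 km = 1000 m; k in km⁻¹ = k in m⁻¹ × 1000):
⟨φ⟩ = (1/(Z₂−Z₁)) ∫ φ₀ e^(−kZ) dZ = φ₀·(e^(−k·Z₁) − e^(−k·Z₂)) / (k·(Z₂−Z₁))
e^(−0.29×2.3) = 0.5132; e^(−0.29×3.5) = 0.3624
⟨φ⟩ = 0.49 × (0.5132 − 0.3624) / (0.29 × 1.2) = 0.49 × 0.4335 = 0.2124

0.212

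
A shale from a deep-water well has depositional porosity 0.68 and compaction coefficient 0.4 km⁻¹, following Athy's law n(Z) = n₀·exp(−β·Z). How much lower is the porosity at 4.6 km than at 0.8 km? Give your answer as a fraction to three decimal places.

n(0.8) = 0.68·e^(−0.4×0.8) = 0.4938
n(4.6) = 0.68·e^(−0.4×4.6) = 0.1080
Δn = 0.4938 − 0.1080 = 0.3858

0.386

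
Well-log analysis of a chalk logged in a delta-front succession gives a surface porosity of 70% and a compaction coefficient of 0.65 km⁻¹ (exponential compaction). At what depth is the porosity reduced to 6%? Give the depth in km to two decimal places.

Invert Athy's law: z = ln(phi₀/phi) / c
z = ln(0.7/0.06) / 0.65 = ln(11.67) / 0.65 = 2.4567 / 0.65 = 3.780 km

3.78 km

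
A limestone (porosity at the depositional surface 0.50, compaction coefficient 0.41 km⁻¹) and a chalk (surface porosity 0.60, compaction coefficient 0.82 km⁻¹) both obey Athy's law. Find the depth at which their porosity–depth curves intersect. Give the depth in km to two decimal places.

0.44 km

Set φ₀ₐ e^(−βₐz) = φ₀ᵦ e^(−βᵦz) ⇒ ln(φ₀ₐ/φ₀ᵦ) = (βₐ − βᵦ)·z
z = ln(0.5/0.6) / (0.41 − 0.82) = -0.1823 / -0.41 = 0.445 km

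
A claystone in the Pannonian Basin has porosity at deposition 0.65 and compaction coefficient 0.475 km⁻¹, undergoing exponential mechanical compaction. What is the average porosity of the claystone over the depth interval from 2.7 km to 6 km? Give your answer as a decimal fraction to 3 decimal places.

0.091

⟨n⟩ = (1/(d₂−d₁)) ∫ n₀ e^(−cd) dd = n₀·(e^(−c·d₁) − e^(−c·d₂)) / (c·(d₂−d₁))
e^(−0.475×2.7) = 0.2773; e^(−0.475×6) = 0.0578
⟨n⟩ = 0.65 × (0.2773 − 0.0578) / (0.475 × 3.3) = 0.65 × 0.1400 = 0.0910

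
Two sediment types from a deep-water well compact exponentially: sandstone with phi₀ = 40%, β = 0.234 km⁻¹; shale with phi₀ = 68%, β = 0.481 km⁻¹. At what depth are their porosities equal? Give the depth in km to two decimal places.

Set phi₀ₐ e^(−βₐz) = phi₀ᵦ e^(−βᵦz) ⇒ ln(phi₀ₐ/phi₀ᵦ) = (βₐ − βᵦ)·z
z = ln(0.4/0.68) / (0.234 − 0.481) = -0.5306 / -0.247 = 2.148 km

2.15 km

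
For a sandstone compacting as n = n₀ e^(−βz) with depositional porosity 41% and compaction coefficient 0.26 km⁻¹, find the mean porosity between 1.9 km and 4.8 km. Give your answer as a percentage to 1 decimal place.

17.6%

⟨n⟩ = (1/(z₂−z₁)) ∫ n₀ e^(−βz) dz = n₀·(e^(−β·z₁) − e^(−β·z₂)) / (β·(z₂−z₁))
e^(−0.26×1.9) = 0.6102; e^(−0.26×4.8) = 0.2871
⟨n⟩ = 0.41 × (0.6102 − 0.2871) / (0.26 × 2.9) = 0.41 × 0.4285 = 0.1757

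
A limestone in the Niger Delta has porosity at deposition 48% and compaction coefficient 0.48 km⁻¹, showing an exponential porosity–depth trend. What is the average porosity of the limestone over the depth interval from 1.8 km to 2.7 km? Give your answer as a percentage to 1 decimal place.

16.4%

⟨phi⟩ = (1/(d₂−d₁)) ∫ phi₀ e^(−cd) dd = phi₀·(e^(−c·d₁) − e^(−c·d₂)) / (c·(d₂−d₁))
e^(−0.48×1.8) = 0.4215; e^(−0.48×2.7) = 0.2736
⟨phi⟩ = 0.48 × (0.4215 − 0.2736) / (0.48 × 0.9) = 0.48 × 0.3422 = 0.1643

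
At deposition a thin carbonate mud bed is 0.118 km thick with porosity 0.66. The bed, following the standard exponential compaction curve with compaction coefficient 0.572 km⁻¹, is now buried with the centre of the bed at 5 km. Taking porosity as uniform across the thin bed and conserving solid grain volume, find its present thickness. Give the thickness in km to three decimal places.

Porosity at 5 km: phi = 0.66·exp(−0.572×5) = 0.0378
Solid-volume conservation: h(1−phi) = h₀(1−phi₀) ⇒ h = h₀·(1−phi₀)/(1−phi)
h = 0.118 × (1 − 0.66)/(1 − 0.0378) = 0.118 × 0.3534 = 0.0417 km

0.042 km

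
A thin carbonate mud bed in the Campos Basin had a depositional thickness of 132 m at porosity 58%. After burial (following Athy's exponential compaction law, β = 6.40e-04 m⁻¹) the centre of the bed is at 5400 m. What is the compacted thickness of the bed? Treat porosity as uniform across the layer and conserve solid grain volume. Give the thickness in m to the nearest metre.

Working in km (1 km = 1000 m; β in km⁻¹ = β in m⁻¹ × 1000):
Porosity at 5.4 km: φ = 0.58·exp(−0.64×5.4) = 0.0183
Solid-volume conservation: h(1−φ) = h₀(1−φ₀) ⇒ h = h₀·(1−φ₀)/(1−φ)
h = 0.132 × (1 − 0.58)/(1 − 0.0183) = 0.132 × 0.4278 = 0.0565 km

56 m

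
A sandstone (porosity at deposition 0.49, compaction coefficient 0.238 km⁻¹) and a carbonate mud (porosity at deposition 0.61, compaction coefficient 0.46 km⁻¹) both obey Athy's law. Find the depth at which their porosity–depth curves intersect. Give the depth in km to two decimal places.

Set φ₀ₐ e^(−cₐd) = φ₀ᵦ e^(−cᵦd) ⇒ ln(φ₀ₐ/φ₀ᵦ) = (cₐ − cᵦ)·d
d = ln(0.49/0.61) / (0.238 − 0.46) = -0.2191 / -0.222 = 0.987 km

0.99 km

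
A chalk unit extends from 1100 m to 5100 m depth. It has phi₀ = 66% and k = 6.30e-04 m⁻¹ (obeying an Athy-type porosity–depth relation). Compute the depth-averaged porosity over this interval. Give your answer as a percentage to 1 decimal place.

Working in km (1 km = 1000 m; k in km⁻¹ = k in m⁻¹ × 1000):
⟨phi⟩ = (1/(z₂−z₁)) ∫ phi₀ e^(−kz) dz = phi₀·(e^(−k·z₁) − e^(−k·z₂)) / (k·(z₂−z₁))
e^(−0.63×1.1) = 0.5001; e^(−0.63×5.1) = 0.0402
⟨phi⟩ = 0.66 × (0.5001 − 0.0402) / (0.63 × 4) = 0.66 × 0.1825 = 0.1204

12.0%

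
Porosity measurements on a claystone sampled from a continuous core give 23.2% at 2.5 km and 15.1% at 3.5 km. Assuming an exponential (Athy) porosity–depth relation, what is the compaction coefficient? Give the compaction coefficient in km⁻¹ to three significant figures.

Athy: φ(d) = φ₀ e^(−kd) ⇒ φ₁/φ₂ = e^{k(d₂−d₁)} ⇒ k = ln(φ₁/φ₂)/(d₂−d₁)
k = ln(0.232/0.151) / (3.5 − 2.5) = ln(1.536) / 1 = 0.4295 / 1 = 0.4295 km⁻¹

0.429 km⁻¹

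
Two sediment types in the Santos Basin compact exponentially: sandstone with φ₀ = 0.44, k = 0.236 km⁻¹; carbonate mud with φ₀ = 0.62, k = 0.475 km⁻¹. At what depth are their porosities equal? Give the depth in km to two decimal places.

1.43 km

Set φ₀ₐ e^(−kₐz) = φ₀ᵦ e^(−kᵦz) ⇒ ln(φ₀ₐ/φ₀ᵦ) = (kₐ − kᵦ)·z
z = ln(0.44/0.62) / (0.236 − 0.475) = -0.3429 / -0.239 = 1.435 km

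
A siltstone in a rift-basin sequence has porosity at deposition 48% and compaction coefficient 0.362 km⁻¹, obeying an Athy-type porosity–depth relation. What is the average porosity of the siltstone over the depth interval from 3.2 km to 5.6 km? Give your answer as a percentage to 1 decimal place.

10.1%

⟨phi⟩ = (1/(Z₂−Z₁)) ∫ phi₀ e^(−kZ) dZ = phi₀·(e^(−k·Z₁) − e^(−k·Z₂)) / (k·(Z₂−Z₁))
e^(−0.362×3.2) = 0.3140; e^(−0.362×5.6) = 0.1317
⟨phi⟩ = 0.48 × (0.3140 − 0.1317) / (0.362 × 2.4) = 0.48 × 0.2098 = 0.1007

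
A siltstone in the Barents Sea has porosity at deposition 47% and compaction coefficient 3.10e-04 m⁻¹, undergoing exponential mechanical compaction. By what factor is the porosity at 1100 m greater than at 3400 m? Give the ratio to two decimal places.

2.04

Working in km (1 km = 1000 m; c in km⁻¹ = c in m⁻¹ × 1000):
φ(Z₁)/φ(Z₂) = e^(−c·Z₁)/e^(−c·Z₂) = e^{c(Z₂−Z₁)}
= exp(0.31 × 2.3) = exp(0.713) = 2.0401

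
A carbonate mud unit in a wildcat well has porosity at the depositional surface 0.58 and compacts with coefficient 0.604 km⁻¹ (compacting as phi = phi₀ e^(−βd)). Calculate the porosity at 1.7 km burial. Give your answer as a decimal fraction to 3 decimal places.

phi = phi₀·exp(−β·d) = 0.58 × exp(−0.604 × 1.7) = 0.58 × exp(−1.027)
  = 0.58 × 0.3582 = 0.2077

0.208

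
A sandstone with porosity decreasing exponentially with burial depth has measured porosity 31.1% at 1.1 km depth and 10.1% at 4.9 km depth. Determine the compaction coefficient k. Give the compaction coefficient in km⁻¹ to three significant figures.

0.296 km⁻¹

Athy: φ(Z) = φ₀ e^(−kZ) ⇒ φ₁/φ₂ = e^{k(Z₂−Z₁)} ⇒ k = ln(φ₁/φ₂)/(Z₂−Z₁)
k = ln(0.311/0.101) / (4.9 − 1.1) = ln(3.079) / 3.8 = 1.1247 / 3.8 = 0.296 km⁻¹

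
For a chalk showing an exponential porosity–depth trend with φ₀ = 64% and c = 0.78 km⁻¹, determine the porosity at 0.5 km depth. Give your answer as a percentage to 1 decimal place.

43.3%

φ = φ₀·exp(−c·z) = 0.64 × exp(−0.78 × 0.5) = 0.64 × exp(−0.39)
  = 0.64 × 0.6771 = 0.4333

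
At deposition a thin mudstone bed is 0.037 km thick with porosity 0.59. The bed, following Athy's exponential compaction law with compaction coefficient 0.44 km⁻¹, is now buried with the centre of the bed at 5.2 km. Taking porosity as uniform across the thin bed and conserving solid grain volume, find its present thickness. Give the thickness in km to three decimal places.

Porosity at 5.2 km: phi = 0.59·exp(−0.44×5.2) = 0.0599
Solid-volume conservation: h(1−phi) = h₀(1−phi₀) ⇒ h = h₀·(1−phi₀)/(1−phi)
h = 0.037 × (1 − 0.59)/(1 − 0.0599) = 0.037 × 0.4361 = 0.0161 km

0.016 km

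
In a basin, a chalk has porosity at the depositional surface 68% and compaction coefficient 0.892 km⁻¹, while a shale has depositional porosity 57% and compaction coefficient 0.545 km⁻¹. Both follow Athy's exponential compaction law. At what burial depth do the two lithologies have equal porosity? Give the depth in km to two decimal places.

0.51 km

Set φ₀ₐ e^(−kₐZ) = φ₀ᵦ e^(−kᵦZ) ⇒ ln(φ₀ₐ/φ₀ᵦ) = (kₐ − kᵦ)·Z
Z = ln(0.68/0.57) / (0.892 − 0.545) = 0.1765 / 0.347 = 0.509 km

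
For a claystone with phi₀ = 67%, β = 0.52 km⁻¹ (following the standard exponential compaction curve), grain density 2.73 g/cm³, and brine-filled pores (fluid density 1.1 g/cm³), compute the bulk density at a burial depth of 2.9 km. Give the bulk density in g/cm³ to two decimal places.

2.49 g/cm³

Porosity at depth: phi = 0.67·exp(−0.52×2.9) = 0.67×0.2214 = 0.1483
Bulk density: ρ_b = (1−phi)ρ_g + phi·ρ_f = 0.8517×2.73 + 0.1483×1.1
       = 2.325 + 0.163 = 2.488 g/cm³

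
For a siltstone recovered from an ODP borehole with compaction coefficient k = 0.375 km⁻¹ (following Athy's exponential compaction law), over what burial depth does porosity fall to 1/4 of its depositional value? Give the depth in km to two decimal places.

3.70 km

phi/phi₀ = 1/4 ⇒ exp(−k·d) = 1/4 ⇒ d = ln(4) / k
d = 1.3863 / 0.375 = 3.697 km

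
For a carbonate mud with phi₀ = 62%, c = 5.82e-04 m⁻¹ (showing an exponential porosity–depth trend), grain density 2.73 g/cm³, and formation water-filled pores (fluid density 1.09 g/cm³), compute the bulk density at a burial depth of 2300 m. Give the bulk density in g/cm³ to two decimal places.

Working in km (1 km = 1000 m; c in km⁻¹ = c in m⁻¹ × 1000):
Porosity at depth: phi = 0.62·exp(−0.582×2.3) = 0.62×0.2622 = 0.1626
Bulk density: ρ_b = (1−phi)ρ_g + phi·ρ_f = 0.8374×2.73 + 0.1626×1.09
       = 2.286 + 0.177 = 2.463 g/cm³

2.46 g/cm³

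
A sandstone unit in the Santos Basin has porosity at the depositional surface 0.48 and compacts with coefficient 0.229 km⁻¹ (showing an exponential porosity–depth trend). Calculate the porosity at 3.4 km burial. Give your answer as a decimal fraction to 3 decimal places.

φ = φ₀·exp(−k·z) = 0.48 × exp(−0.229 × 3.4) = 0.48 × exp(−0.7786)
  = 0.48 × 0.4590 = 0.2203

0.220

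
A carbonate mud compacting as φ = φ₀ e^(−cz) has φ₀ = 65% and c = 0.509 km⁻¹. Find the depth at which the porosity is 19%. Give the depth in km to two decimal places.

2.42 km

Invert Athy's law: z = ln(φ₀/φ) / c
z = ln(0.65/0.19) / 0.509 = ln(3.421) / 0.509 = 1.2299 / 0.509 = 2.416 km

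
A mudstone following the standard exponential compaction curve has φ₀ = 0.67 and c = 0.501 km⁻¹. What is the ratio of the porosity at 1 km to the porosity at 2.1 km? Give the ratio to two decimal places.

φ(d₁)/φ(d₂) = e^(−c·d₁)/e^(−c·d₂) = e^{c(d₂−d₁)}
= exp(0.501 × 1.1) = exp(0.5511) = 1.7352

1.74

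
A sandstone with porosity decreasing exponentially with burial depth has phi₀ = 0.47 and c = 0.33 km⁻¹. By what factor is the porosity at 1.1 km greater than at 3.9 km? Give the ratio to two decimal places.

2.52

phi(Z₁)/phi(Z₂) = e^(−c·Z₁)/e^(−c·Z₂) = e^{c(Z₂−Z₁)}
= exp(0.33 × 2.8) = exp(0.924) = 2.5193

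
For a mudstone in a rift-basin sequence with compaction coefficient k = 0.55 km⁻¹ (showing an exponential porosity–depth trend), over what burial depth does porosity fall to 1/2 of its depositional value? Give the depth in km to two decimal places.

1.26 km

φ/φ₀ = 1/2 ⇒ exp(−k·z) = 1/2 ⇒ z = ln(2) / k
z = 0.6931 / 0.55 = 1.260 km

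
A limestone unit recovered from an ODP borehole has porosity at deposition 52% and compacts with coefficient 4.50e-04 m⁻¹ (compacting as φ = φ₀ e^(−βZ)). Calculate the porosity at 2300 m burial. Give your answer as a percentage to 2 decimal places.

Working in km (1 km = 1000 m; β in km⁻¹ = β in m⁻¹ × 1000):
φ = φ₀·exp(−β·Z) = 0.52 × exp(−0.45 × 2.3) = 0.52 × exp(−1.035)
  = 0.52 × 0.3552 = 0.1847

18.47%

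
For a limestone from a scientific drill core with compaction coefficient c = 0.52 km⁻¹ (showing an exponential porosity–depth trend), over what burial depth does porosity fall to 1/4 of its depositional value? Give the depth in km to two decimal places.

n/n₀ = 1/4 ⇒ exp(−c·Z) = 1/4 ⇒ Z = ln(4) / c
Z = 1.3863 / 0.52 = 2.666 km

2.67 km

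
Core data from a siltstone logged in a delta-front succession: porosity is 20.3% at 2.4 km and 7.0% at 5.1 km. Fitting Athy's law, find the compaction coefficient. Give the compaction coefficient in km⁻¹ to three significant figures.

0.394 km⁻¹

Athy: φ(d) = φ₀ e^(−cd) ⇒ φ₁/φ₂ = e^{c(d₂−d₁)} ⇒ c = ln(φ₁/φ₂)/(d₂−d₁)
c = ln(0.203/0.07) / (5.1 − 2.4) = ln(2.9) / 2.7 = 1.0647 / 2.7 = 0.3943 km⁻¹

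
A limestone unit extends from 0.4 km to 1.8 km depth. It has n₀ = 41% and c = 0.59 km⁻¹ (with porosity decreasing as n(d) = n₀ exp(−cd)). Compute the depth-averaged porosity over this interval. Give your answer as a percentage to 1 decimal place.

22.0%

⟨n⟩ = (1/(d₂−d₁)) ∫ n₀ e^(−cd) dd = n₀·(e^(−c·d₁) − e^(−c·d₂)) / (c·(d₂−d₁))
e^(−0.59×0.4) = 0.7898; e^(−0.59×1.8) = 0.3458
⟨n⟩ = 0.41 × (0.7898 − 0.3458) / (0.59 × 1.4) = 0.41 × 0.5376 = 0.2204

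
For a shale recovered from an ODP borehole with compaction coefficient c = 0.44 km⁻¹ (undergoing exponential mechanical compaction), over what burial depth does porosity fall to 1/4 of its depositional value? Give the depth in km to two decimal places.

3.15 km

n/n₀ = 1/4 ⇒ exp(−c·d) = 1/4 ⇒ d = ln(4) / c
d = 1.3863 / 0.44 = 3.151 km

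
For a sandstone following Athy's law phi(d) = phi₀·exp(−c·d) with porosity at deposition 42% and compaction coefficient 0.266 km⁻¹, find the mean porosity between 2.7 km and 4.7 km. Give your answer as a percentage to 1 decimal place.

⟨phi⟩ = (1/(d₂−d₁)) ∫ phi₀ e^(−cd) dd = phi₀·(e^(−c·d₁) − e^(−c·d₂)) / (c·(d₂−d₁))
e^(−0.266×2.7) = 0.4876; e^(−0.266×4.7) = 0.2864
⟨phi⟩ = 0.42 × (0.4876 − 0.2864) / (0.266 × 2) = 0.42 × 0.3782 = 0.1588

15.9%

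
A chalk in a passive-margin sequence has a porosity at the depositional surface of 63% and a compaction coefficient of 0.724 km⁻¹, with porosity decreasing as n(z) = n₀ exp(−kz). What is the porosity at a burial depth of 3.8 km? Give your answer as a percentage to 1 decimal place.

4.0%

n = n₀·exp(−k·z) = 0.63 × exp(−0.724 × 3.8) = 0.63 × exp(−2.751)
  = 0.63 × 0.0639 = 0.0402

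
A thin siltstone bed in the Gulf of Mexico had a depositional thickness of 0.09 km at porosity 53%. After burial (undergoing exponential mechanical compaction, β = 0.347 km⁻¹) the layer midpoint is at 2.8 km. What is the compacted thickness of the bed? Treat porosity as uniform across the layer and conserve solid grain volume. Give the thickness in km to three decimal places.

0.053 km

Porosity at 2.8 km: φ = 0.53·exp(−0.347×2.8) = 0.2006
Solid-volume conservation: h(1−φ) = h₀(1−φ₀) ⇒ h = h₀·(1−φ₀)/(1−φ)
h = 0.09 × (1 − 0.53)/(1 − 0.2006) = 0.09 × 0.5879 = 0.0529 km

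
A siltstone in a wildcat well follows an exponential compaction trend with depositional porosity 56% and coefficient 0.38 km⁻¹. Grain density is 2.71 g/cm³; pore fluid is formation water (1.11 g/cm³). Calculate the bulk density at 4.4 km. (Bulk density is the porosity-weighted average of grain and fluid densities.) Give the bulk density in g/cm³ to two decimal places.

Porosity at depth: n = 0.56·exp(−0.38×4.4) = 0.56×0.1879 = 0.1052
Bulk density: ρ_b = (1−n)ρ_g + n·ρ_f = 0.8948×2.71 + 0.1052×1.11
       = 2.425 + 0.117 = 2.542 g/cm³

2.54 g/cm³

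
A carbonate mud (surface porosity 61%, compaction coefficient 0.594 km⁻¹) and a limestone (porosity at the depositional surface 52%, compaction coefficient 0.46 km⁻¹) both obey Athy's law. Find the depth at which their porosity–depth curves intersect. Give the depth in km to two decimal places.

Set n₀ₐ e^(−kₐZ) = n₀ᵦ e^(−kᵦZ) ⇒ ln(n₀ₐ/n₀ᵦ) = (kₐ − kᵦ)·Z
Z = ln(0.61/0.52) / (0.594 − 0.46) = 0.1596 / 0.134 = 1.191 km

1.19 km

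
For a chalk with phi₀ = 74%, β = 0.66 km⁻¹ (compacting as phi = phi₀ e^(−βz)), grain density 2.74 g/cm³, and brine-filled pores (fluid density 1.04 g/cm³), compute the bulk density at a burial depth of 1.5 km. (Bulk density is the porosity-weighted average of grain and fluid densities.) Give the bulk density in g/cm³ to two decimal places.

2.27 g/cm³

Porosity at depth: phi = 0.74·exp(−0.66×1.5) = 0.74×0.3716 = 0.2750
Bulk density: ρ_b = (1−phi)ρ_g + phi·ρ_f = 0.7250×2.74 + 0.2750×1.04
       = 1.987 + 0.286 = 2.273 g/cm³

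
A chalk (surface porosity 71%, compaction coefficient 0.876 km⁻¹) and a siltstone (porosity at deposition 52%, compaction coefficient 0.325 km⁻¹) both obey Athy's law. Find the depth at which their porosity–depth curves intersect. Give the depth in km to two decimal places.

Set n₀ₐ e^(−βₐd) = n₀ᵦ e^(−βᵦd) ⇒ ln(n₀ₐ/n₀ᵦ) = (βₐ − βᵦ)·d
d = ln(0.71/0.52) / (0.876 − 0.325) = 0.3114 / 0.551 = 0.565 km

0.57 km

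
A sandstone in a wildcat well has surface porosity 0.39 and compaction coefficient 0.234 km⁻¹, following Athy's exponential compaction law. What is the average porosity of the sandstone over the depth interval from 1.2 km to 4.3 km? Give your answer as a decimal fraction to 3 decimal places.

⟨phi⟩ = (1/(d₂−d₁)) ∫ phi₀ e^(−βd) dd = phi₀·(e^(−β·d₁) − e^(−β·d₂)) / (β·(d₂−d₁))
e^(−0.234×1.2) = 0.7552; e^(−0.234×4.3) = 0.3656
⟨phi⟩ = 0.39 × (0.7552 − 0.3656) / (0.234 × 3.1) = 0.39 × 0.5370 = 0.2094

0.209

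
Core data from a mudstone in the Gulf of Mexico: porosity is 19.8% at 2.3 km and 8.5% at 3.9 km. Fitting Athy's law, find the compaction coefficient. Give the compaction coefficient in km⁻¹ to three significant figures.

Athy: n(z) = n₀ e^(−βz) ⇒ n₁/n₂ = e^{β(z₂−z₁)} ⇒ β = ln(n₁/n₂)/(z₂−z₁)
β = ln(0.198/0.085) / (3.9 − 2.3) = ln(2.329) / 1.6 = 0.8456 / 1.6 = 0.5285 km⁻¹

0.529 km⁻¹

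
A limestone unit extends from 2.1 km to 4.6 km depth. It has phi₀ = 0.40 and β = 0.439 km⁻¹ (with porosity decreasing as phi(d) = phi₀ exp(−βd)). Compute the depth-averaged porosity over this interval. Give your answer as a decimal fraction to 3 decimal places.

⟨phi⟩ = (1/(d₂−d₁)) ∫ phi₀ e^(−βd) dd = phi₀·(e^(−β·d₁) − e^(−β·d₂)) / (β·(d₂−d₁))
e^(−0.439×2.1) = 0.3978; e^(−0.439×4.6) = 0.1327
⟨phi⟩ = 0.4 × (0.3978 − 0.1327) / (0.439 × 2.5) = 0.4 × 0.2415 = 0.0966

0.097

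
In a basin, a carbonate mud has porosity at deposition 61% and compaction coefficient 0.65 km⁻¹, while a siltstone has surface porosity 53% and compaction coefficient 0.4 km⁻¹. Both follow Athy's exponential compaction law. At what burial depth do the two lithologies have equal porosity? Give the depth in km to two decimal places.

Set φ₀ₐ e^(−βₐz) = φ₀ᵦ e^(−βᵦz) ⇒ ln(φ₀ₐ/φ₀ᵦ) = (βₐ − βᵦ)·z
z = ln(0.61/0.53) / (0.65 − 0.4) = 0.1406 / 0.25 = 0.562 km

0.56 km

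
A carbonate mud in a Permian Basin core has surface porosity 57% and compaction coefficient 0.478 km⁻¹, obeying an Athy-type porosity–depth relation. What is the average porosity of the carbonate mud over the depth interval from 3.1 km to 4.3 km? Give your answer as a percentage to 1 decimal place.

9.9%

⟨phi⟩ = (1/(z₂−z₁)) ∫ phi₀ e^(−cz) dz = phi₀·(e^(−c·z₁) − e^(−c·z₂)) / (c·(z₂−z₁))
e^(−0.478×3.1) = 0.2272; e^(−0.478×4.3) = 0.1280
⟨phi⟩ = 0.57 × (0.2272 − 0.1280) / (0.478 × 1.2) = 0.57 × 0.1729 = 0.0986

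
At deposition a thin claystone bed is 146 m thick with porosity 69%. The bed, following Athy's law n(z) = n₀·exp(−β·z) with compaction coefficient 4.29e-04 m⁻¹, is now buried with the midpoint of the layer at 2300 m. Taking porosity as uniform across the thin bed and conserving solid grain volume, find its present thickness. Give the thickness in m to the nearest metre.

Working in km (1 km = 1000 m; β in km⁻¹ = β in m⁻¹ × 1000):
Porosity at 2.3 km: n = 0.69·exp(−0.429×2.3) = 0.2572
Solid-volume conservation: h(1−n) = h₀(1−n₀) ⇒ h = h₀·(1−n₀)/(1−n)
h = 0.146 × (1 − 0.69)/(1 − 0.2572) = 0.146 × 0.4174 = 0.0609 km

61 m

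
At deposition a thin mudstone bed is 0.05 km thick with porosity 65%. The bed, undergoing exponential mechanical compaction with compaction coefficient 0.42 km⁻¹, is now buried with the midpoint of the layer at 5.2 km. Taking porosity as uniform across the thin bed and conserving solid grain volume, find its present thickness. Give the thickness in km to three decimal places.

0.019 km

Porosity at 5.2 km: n = 0.65·exp(−0.42×5.2) = 0.0732
Solid-volume conservation: h(1−n) = h₀(1−n₀) ⇒ h = h₀·(1−n₀)/(1−n)
h = 0.05 × (1 − 0.65)/(1 − 0.0732) = 0.05 × 0.3776 = 0.0189 km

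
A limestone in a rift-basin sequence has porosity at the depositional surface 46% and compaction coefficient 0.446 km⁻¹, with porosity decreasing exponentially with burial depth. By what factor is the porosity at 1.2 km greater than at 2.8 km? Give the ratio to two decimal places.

2.04

φ(d₁)/φ(d₂) = e^(−k·d₁)/e^(−k·d₂) = e^{k(d₂−d₁)}
= exp(0.446 × 1.6) = exp(0.7136) = 2.0413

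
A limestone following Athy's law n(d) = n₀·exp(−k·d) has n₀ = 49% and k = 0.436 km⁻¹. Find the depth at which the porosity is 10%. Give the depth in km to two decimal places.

Invert Athy's law: d = ln(n₀/n) / k
d = ln(0.49/0.1) / 0.436 = ln(4.9) / 0.436 = 1.5892 / 0.436 = 3.645 km

3.65 km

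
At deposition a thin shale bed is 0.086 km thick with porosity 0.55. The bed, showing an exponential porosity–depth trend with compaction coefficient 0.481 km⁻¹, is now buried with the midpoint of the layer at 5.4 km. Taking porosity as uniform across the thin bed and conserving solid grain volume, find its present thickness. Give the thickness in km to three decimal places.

Porosity at 5.4 km: φ = 0.55·exp(−0.481×5.4) = 0.0410
Solid-volume conservation: h(1−φ) = h₀(1−φ₀) ⇒ h = h₀·(1−φ₀)/(1−φ)
h = 0.086 × (1 − 0.55)/(1 − 0.0410) = 0.086 × 0.4692 = 0.0404 km

0.040 km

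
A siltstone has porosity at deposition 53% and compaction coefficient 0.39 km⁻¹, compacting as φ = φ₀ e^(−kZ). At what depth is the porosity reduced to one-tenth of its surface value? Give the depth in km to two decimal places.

φ/φ₀ = 1/10 ⇒ exp(−k·Z) = 1/10 ⇒ Z = ln(10) / k
Z = 2.3026 / 0.39 = 5.904 km

5.90 km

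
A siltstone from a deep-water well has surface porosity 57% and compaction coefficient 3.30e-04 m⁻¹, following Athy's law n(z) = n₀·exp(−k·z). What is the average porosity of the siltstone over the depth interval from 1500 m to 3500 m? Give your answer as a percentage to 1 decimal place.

Working in km (1 km = 1000 m; k in km⁻¹ = k in m⁻¹ × 1000):
⟨n⟩ = (1/(z₂−z₁)) ∫ n₀ e^(−kz) dz = n₀·(e^(−k·z₁) − e^(−k·z₂)) / (k·(z₂−z₁))
e^(−0.33×1.5) = 0.6096; e^(−0.33×3.5) = 0.3151
⟨n⟩ = 0.57 × (0.6096 − 0.3151) / (0.33 × 2) = 0.57 × 0.4462 = 0.2544

25.4%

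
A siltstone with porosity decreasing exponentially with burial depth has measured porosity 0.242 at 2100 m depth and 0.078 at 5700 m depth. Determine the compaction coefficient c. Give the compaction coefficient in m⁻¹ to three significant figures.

0.000315 m⁻¹

Working in km (1 km = 1000 m; c in km⁻¹ = c in m⁻¹ × 1000):
Athy: phi(d) = phi₀ e^(−cd) ⇒ phi₁/phi₂ = e^{c(d₂−d₁)} ⇒ c = ln(phi₁/phi₂)/(d₂−d₁)
c = ln(0.242/0.078) / (5.7 − 2.1) = ln(3.103) / 3.6 = 1.1322 / 3.6 = 0.3145 km⁻¹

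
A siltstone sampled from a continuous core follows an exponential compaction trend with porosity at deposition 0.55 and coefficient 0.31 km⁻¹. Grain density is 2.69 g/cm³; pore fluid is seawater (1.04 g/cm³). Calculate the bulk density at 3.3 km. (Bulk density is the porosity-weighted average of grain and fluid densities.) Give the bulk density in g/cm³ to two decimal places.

2.36 g/cm³

Porosity at depth: phi = 0.55·exp(−0.31×3.3) = 0.55×0.3595 = 0.1977
Bulk density: ρ_b = (1−phi)ρ_g + phi·ρ_f = 0.8023×2.69 + 0.1977×1.04
       = 2.158 + 0.206 = 2.364 g/cm³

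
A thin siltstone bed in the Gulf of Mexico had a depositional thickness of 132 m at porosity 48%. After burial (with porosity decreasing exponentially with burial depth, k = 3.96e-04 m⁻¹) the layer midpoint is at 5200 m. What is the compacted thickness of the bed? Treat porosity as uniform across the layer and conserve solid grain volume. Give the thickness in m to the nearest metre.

Working in km (1 km = 1000 m; k in km⁻¹ = k in m⁻¹ × 1000):
Porosity at 5.2 km: phi = 0.48·exp(−0.396×5.2) = 0.0612
Solid-volume conservation: h(1−phi) = h₀(1−phi₀) ⇒ h = h₀·(1−phi₀)/(1−phi)
h = 0.132 × (1 − 0.48)/(1 − 0.0612) = 0.132 × 0.5539 = 0.0731 km

73 m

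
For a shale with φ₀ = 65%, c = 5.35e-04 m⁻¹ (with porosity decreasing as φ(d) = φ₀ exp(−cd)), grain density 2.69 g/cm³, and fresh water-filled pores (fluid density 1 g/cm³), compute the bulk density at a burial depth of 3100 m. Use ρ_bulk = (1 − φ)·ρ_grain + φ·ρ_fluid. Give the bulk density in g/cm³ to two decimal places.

2.48 g/cm³

Working in km (1 km = 1000 m; c in km⁻¹ = c in m⁻¹ × 1000):
Porosity at depth: φ = 0.65·exp(−0.535×3.1) = 0.65×0.1904 = 0.1238
Bulk density: ρ_b = (1−φ)ρ_g + φ·ρ_f = 0.8762×2.69 + 0.1238×1
       = 2.357 + 0.124 = 2.481 g/cm³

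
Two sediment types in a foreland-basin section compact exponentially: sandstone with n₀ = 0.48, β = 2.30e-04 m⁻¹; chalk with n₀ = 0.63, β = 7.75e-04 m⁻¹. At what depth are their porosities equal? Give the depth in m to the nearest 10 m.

500 m

Working in km (1 km = 1000 m; β in km⁻¹ = β in m⁻¹ × 1000):
Set n₀ₐ e^(−βₐz) = n₀ᵦ e^(−βᵦz) ⇒ ln(n₀ₐ/n₀ᵦ) = (βₐ − βᵦ)·z
z = ln(0.48/0.63) / (0.23 − 0.775) = -0.2719 / -0.545 = 0.499 km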